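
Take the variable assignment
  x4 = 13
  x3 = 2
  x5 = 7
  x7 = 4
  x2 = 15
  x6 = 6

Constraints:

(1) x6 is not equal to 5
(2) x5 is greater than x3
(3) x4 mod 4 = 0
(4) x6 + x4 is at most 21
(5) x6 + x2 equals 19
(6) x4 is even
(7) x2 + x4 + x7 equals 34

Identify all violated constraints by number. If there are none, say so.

(1) x6 = 6, and 6 ≠ 5 — holds.
(2) x5 = 7, x3 = 2; 7 > 2 — holds.
(3) 13 mod 4 = 1, not 0 — fails.
(4) x6 + x4 = 6 + 13 = 19; 19 ≤ 21 — holds.
(5) x6 + x2 = 6 + 15 = 21, not 19 — fails.
(6) x4 = 13 is odd — fails.
(7) x2 + x4 + x7 = 15 + 13 + 4 = 32, not 34 — fails.

Constraints 3, 5, 6, and 7 are violated.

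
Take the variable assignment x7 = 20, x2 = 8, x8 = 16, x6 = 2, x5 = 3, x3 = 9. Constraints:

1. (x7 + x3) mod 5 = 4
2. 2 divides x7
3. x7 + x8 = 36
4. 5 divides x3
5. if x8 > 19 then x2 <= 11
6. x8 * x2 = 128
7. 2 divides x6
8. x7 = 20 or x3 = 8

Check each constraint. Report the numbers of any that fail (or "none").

1. x7 + x3 = 29; 29 mod 5 = 4 — holds.
2. 20 / 2 = 10, so 2 divides 20 — holds.
3. x7 + x8 = 20 + 16 = 36 — holds.
4. 9 = 5*1 + 4, so 5 does not divide 9 — fails.
5. x8 = 16, not > 19; antecedent false, conditional vacuously true — holds.
6. x8 * x2 = 16 * 8 = 128 — holds.
7. 2 / 2 = 1, so 2 divides 2 — holds.
8. x7 = 20 = 20 (first disjunct) — holds.

Constraint 4 does not hold.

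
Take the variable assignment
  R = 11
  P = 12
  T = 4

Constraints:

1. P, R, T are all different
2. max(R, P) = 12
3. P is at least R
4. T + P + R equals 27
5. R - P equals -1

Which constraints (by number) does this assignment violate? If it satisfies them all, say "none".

All constraints are satisfied.

1. values 12, 11, 4 are pairwise distinct — holds.
2. max(11, 12) = 12 — holds.
3. P = 12, R = 11; 12 ≥ 11 — holds.
4. T + P + R = 4 + 12 + 11 = 27 — holds.
5. R - P = 11 - 12 = -1 — holds.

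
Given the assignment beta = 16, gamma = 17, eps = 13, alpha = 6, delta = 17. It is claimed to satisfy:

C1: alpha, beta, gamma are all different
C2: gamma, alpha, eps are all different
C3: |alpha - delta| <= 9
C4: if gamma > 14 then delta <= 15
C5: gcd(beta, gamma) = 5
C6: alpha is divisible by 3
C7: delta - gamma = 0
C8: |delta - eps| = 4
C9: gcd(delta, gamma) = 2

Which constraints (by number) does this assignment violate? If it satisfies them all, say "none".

Constraints 3, 4, 5, and 9 do not hold.

C1: values 6, 16, 17 are pairwise distinct — satisfied.
C2: values 17, 6, 13 are pairwise distinct — satisfied.
C3: |6 - 17| = 11; 11 > 9, exceeds bound 9 — violated.
C4: gamma = 17 > 14, so we need delta ≤ 15; but delta = 17 > 15 — violated.
C5: gcd(16, 17) = 1, not 5 — violated.
C6: 6 / 3 = 2, so 3 divides 6 — satisfied.
C7: delta - gamma = 17 - 17 = 0 — satisfied.
C8: |17 - 13| = 4 — satisfied.
C9: gcd(17, 17) = 17, not 2 — violated.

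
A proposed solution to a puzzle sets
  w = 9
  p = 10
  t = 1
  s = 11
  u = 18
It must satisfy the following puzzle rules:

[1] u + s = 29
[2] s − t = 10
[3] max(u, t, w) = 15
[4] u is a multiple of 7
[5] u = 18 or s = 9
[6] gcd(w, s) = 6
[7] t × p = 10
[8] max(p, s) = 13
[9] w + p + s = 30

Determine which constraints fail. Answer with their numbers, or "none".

No — constraints 3, 4, 6, and 8 are not satisfied.

[1] u + s = 18 + 11 = 29 — satisfied.
[2] s − t = 11 − 1 = 10 — satisfied.
[3] max(18, 1, 9) = 18, not 15 — violated.
[4] 18 = 7×2 + 4, so 7 does not divide 18 — violated.
[5] u = 18 = 18 (first disjunct) — satisfied.
[6] gcd(9, 11) = 1, not 6 — violated.
[7] t × p = 1 × 10 = 10 — satisfied.
[8] max(10, 11) = 11, not 13 — violated.
[9] w + p + s = 9 + 10 + 11 = 30 — satisfied.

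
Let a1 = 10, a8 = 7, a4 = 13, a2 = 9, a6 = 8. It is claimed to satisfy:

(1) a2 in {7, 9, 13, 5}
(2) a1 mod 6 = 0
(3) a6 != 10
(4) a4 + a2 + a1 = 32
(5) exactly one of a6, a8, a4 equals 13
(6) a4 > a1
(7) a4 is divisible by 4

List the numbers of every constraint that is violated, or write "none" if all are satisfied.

(1) a2 = 9 is in {7, 9, 13, 5}  ✓
(2) 10 mod 6 = 4, not 0  ✗
(3) a6 = 8, and 8 ≠ 10  ✓
(4) a4 + a2 + a1 = 13 + 9 + 10 = 32  ✓
(5) a6=8, a8=7, a4=13; 1 of them equals 13  ✓
(6) a4 = 13, a1 = 10; 13 > 10  ✓
(7) 13 = 4*3 + 1, so 4 does not divide 13  ✗

No — constraints 2, 7 are not satisfied.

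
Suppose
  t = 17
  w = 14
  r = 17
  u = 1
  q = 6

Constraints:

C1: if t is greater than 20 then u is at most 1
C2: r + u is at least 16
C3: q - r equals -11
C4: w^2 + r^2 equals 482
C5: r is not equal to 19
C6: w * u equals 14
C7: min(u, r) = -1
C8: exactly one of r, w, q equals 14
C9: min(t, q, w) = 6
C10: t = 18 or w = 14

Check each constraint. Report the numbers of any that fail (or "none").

No — constraints 4 and 7 are not satisfied.

C1: t = 17, not > 20; antecedent false, conditional vacuously true  yes
C2: r + u = 17 + 1 = 18; 18 ≥ 16  yes
C3: q - r = 6 - 17 = -11  yes
C4: w^2 + r^2 = 14^2 + 17^2 = 196 + 289 = 485, not 482  no
C5: r = 17, and 17 ≠ 19  yes
C6: w * u = 14 * 1 = 14  yes
C7: min(1, 17) = 1, not -1  no
C8: r=17, w=14, q=6; 1 of them equals 14  yes
C9: min(17, 6, 14) = 6  yes
C10: t = 17 ≠ 18, but w = 14 = 14 (second disjunct)  yes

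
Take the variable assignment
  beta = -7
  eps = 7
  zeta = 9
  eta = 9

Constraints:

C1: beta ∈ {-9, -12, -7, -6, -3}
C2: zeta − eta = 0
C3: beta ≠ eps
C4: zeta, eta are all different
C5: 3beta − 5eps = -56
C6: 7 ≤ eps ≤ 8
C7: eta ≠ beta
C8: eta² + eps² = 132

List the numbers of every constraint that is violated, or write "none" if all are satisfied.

C1: beta = -7 is in {-9, -12, -7, -6, -3} — holds.
C2: zeta − eta = 9 − 9 = 0 — holds.
C3: beta = -7, eps = 7; distinct — holds.
C4: zeta = eta = 9, not all different — does not hold.
C5: 3beta − 5eps = 3(-7) − 5(7) = -56 — holds.
C6: eps = 7 lies in [7, 8] — holds.
C7: eta = 9, beta = -7; distinct — holds.
C8: eta² + eps² = 9² + 7² = 81 + 49 = 130, not 132 — does not hold.

The assignment fails constraints 4, 8.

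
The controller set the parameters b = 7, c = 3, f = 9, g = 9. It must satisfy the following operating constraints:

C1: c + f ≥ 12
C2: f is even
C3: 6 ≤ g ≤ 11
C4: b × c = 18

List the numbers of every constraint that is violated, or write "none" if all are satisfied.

Violated: 2 and 4.

C1: c + f = 3 + 9 = 12; 12 ≥ 12  OK
C2: f = 9 is odd  FAIL
C3: g = 9 lies in [6, 11]  OK
C4: b × c = 7 × 3 = 21, not 18  FAIL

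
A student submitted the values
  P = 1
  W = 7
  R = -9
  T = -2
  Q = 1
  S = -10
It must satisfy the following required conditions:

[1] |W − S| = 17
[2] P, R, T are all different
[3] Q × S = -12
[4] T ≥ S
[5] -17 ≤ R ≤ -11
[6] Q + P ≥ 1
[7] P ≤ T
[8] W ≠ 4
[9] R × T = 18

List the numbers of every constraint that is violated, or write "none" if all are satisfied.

Constraints 3, 5, and 7 are violated.

[1] |7 − (-10)| = 17  OK
[2] values 1, -9, -2 are pairwise distinct  OK
[3] Q × S = 1 × (-10) = -10, not -12  FAIL
[4] T = -2, S = -10; -2 ≥ -10  OK
[5] R = -9 is outside [-17, -11]  FAIL
[6] Q + P = 1 + 1 = 2; 2 ≥ 1  OK
[7] P = 1, T = -2; 1 > -2 (want ≤)  FAIL
[8] W = 7, and 7 ≠ 4  OK
[9] R × T = -9 × (-2) = 18  OK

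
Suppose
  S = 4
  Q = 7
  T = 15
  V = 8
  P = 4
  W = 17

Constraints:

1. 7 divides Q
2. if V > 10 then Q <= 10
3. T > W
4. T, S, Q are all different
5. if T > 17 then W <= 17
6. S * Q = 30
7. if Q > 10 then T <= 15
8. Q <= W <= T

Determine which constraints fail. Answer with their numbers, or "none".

1. 7 / 7 = 1, so 7 divides 7  true
2. V = 8, not > 10; antecedent false, conditional vacuously true  true
3. T = 15, W = 17; 15 ≤ 17 (want >)  false
4. values 15, 4, 7 are pairwise distinct  true
5. T = 15, not > 17; antecedent false, conditional vacuously true  true
6. S * Q = 4 * 7 = 28, not 30  false
7. Q = 7, not > 10; antecedent false, conditional vacuously true  true
8. values 7, 17, 15; W = 17 is not <= T = 15  false

The assignment fails constraints 3, 6, and 8.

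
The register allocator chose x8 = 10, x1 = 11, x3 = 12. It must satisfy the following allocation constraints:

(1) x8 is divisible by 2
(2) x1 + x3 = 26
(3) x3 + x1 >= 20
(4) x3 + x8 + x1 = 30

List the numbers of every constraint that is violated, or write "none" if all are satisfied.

No — constraints 2, 4 are not satisfied.

(1) 10 / 2 = 5, so 2 divides 10  ✔
(2) x1 + x3 = 11 + 12 = 23, not 26  ✘
(3) x3 + x1 = 12 + 11 = 23; 23 ≥ 20  ✔
(4) x3 + x8 + x1 = 12 + 10 + 11 = 33, not 30  ✘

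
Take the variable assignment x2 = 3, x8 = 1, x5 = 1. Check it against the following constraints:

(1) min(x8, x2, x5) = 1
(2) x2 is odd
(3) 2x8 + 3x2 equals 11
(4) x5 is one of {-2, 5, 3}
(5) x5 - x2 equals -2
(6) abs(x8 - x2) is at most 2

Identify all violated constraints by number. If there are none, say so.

The assignment fails constraint 4.

(1) min(1, 3, 1) = 1  yes
(2) x2 = 3 is odd  yes
(3) 2x8 + 3x2 = 2(1) + 3(3) = 11  yes
(4) x5 = 1 is not in {-2, 5, 3}  no
(5) x5 - x2 = 1 - 3 = -2  yes
(6) abs(1 - 3) = 2; 2 ≤ 2  yes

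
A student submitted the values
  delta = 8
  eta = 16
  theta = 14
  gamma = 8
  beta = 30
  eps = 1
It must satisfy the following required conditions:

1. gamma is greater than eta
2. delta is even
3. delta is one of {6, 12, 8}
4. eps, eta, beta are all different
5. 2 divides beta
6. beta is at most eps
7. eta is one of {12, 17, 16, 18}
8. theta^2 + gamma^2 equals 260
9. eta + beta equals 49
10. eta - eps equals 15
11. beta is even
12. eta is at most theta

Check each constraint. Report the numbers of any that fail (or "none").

1. gamma = 8, eta = 16; 8 ≤ 16 (want >) — fails.
2. delta = 8 is even — holds.
3. delta = 8 is in {6, 12, 8} — holds.
4. values 1, 16, 30 are pairwise distinct — holds.
5. 30 / 2 = 15, so 2 divides 30 — holds.
6. beta = 30, eps = 1; 30 > 1 (want ≤) — fails.
7. eta = 16 is in {12, 17, 16, 18} — holds.
8. theta^2 + gamma^2 = 14^2 + 8^2 = 196 + 64 = 260 — holds.
9. eta + beta = 16 + 30 = 46, not 49 — fails.
10. eta - eps = 16 - 1 = 15 — holds.
11. beta = 30 is even — holds.
12. eta = 16, theta = 14; 16 > 14 (want ≤) — fails.

Constraints 1, 6, 9, 12 do not hold.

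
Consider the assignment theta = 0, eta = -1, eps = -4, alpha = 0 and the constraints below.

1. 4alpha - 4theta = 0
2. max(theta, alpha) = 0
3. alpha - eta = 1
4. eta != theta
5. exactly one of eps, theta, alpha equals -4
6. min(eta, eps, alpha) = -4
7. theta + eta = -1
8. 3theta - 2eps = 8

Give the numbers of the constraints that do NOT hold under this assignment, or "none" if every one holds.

1. 4alpha - 4theta = 4(0) - 4(0) = 0  ✓
2. max(0, 0) = 0  ✓
3. alpha - eta = 0 - (-1) = 1  ✓
4. eta = -1, theta = 0; distinct  ✓
5. eps=-4, theta=0, alpha=0; 1 of them equals -4  ✓
6. min(-1, -4, 0) = -4  ✓
7. theta + eta = 0 + (-1) = -1  ✓
8. 3theta - 2eps = 3(0) - 2(-4) = 8  ✓

The assignment satisfies every constraint.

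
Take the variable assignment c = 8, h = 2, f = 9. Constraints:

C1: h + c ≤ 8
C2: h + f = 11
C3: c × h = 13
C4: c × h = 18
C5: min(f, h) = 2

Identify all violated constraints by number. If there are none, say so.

No — constraints 1, 3, 4 are not satisfied.

C1: h + c = 2 + 8 = 10; 10 > 8, bound 8 not met — violated.
C2: h + f = 2 + 9 = 11 — OK.
C3: c × h = 8 × 2 = 16, not 13 — violated.
C4: c × h = 8 × 2 = 16, not 18 — violated.
C5: min(9, 2) = 2 — OK.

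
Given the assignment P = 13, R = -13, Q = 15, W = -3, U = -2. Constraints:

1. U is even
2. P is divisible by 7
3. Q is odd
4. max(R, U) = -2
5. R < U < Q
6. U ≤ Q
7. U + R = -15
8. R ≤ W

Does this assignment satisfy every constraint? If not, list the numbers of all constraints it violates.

1. U = -2 is even  ✓
2. 13 = 7×1 + 6, so 7 does not divide 13  ✗
3. Q = 15 is odd  ✓
4. max(-13, -2) = -2  ✓
5. values -13 < -2 < 15  ✓
6. U = -2, Q = 15; -2 ≤ 15  ✓
7. U + R = -2 + (-13) = -15  ✓
8. R = -13, W = -3; -13 ≤ -3  ✓

The assignment fails constraint 2.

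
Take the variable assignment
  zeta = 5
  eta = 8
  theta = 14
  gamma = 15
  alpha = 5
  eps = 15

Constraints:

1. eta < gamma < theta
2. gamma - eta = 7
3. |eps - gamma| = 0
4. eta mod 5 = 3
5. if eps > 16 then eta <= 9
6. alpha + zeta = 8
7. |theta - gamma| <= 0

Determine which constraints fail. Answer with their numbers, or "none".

Constraints 1, 6, 7 are violated.

1. values 8, 15, 14; gamma = 15 is not < theta = 14 — fails.
2. gamma - eta = 15 - 8 = 7 — holds.
3. |15 - 15| = 0 — holds.
4. 8 mod 5 = 3 — holds.
5. eps = 15, not > 16; antecedent false, conditional vacuously true — holds.
6. alpha + zeta = 5 + 5 = 10, not 8 — fails.
7. |14 - 15| = 1; 1 > 0, exceeds bound 0 — fails.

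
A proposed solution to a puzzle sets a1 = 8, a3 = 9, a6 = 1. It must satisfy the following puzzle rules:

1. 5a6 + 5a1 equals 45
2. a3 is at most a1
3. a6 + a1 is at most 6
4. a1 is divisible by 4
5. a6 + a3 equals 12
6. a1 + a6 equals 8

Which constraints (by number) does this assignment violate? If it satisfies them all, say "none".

1. 5a6 + 5a1 = 5(1) + 5(8) = 45 — OK.
2. a3 = 9, a1 = 8; 9 > 8 (want ≤) — violated.
3. a6 + a1 = 1 + 8 = 9; 9 > 6, bound 6 not met — violated.
4. 8 / 4 = 2, so 4 divides 8 — OK.
5. a6 + a3 = 1 + 9 = 10, not 12 — violated.
6. a1 + a6 = 8 + 1 = 9, not 8 — violated.

No — constraints 2, 3, 5, and 6 are not satisfied.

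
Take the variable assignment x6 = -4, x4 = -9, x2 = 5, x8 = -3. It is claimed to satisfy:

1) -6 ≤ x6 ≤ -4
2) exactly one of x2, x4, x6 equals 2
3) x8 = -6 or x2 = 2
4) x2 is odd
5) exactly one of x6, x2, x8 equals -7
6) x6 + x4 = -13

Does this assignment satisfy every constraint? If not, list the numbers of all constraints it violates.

1) x6 = -4 lies in [-6, -4]  yes
2) x2=5, x4=-9, x6=-4; 0 of them equal 2, not exactly one  no
3) x8 = -3 ≠ -6 and x2 = 5 ≠ 2; both disjuncts false  no
4) x2 = 5 is odd  yes
5) x6=-4, x2=5, x8=-3; 0 of them equal -7, not exactly one  no
6) x6 + x4 = -4 + (-9) = -13  yes

Constraints 2, 3, and 5 are violated.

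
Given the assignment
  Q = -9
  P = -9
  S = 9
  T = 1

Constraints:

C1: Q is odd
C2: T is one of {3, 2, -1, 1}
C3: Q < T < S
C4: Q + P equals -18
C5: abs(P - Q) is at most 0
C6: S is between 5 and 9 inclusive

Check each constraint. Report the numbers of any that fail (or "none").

C1: Q = -9 is odd — holds.
C2: T = 1 is in {3, 2, -1, 1} — holds.
C3: values -9 < 1 < 9 — holds.
C4: Q + P = -9 + (-9) = -18 — holds.
C5: abs(-9 - (-9)) = 0; 0 ≤ 0 — holds.
C6: S = 9 lies in [5, 9] — holds.

Yes — all constraints hold.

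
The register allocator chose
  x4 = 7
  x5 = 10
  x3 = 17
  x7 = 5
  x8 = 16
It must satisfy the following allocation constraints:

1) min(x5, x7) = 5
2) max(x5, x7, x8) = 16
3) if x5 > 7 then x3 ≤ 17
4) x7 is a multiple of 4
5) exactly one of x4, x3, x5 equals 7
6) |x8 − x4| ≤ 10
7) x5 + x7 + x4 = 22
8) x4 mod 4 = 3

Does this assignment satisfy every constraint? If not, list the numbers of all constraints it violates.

1) min(10, 5) = 5 — satisfied.
2) max(10, 5, 16) = 16 — satisfied.
3) x5 = 10 > 7, so we need x3 ≤ 17; x3 = 17 ≤ 17 — satisfied.
4) 5 = 4×1 + 1, so 4 does not divide 5 — violated.
5) x4=7, x3=17, x5=10; 1 of them equals 7 — satisfied.
6) |16 − 7| = 9; 9 ≤ 10 — satisfied.
7) x5 + x7 + x4 = 10 + 5 + 7 = 22 — satisfied.
8) 7 mod 4 = 3 — satisfied.

Constraint 4 does not hold.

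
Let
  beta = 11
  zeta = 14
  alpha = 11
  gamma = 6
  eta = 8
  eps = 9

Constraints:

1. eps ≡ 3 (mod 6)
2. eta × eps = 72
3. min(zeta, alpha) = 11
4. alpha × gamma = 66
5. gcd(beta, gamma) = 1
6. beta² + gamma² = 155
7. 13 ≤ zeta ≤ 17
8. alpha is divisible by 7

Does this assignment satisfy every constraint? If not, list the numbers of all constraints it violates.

1. 9 mod 6 = 3 — satisfied.
2. eta × eps = 8 × 9 = 72 — satisfied.
3. min(14, 11) = 11 — satisfied.
4. alpha × gamma = 11 × 6 = 66 — satisfied.
5. gcd(11, 6) = 1 — satisfied.
6. beta² + gamma² = 11² + 6² = 121 + 36 = 157, not 155 — violated.
7. zeta = 14 lies in [13, 17] — satisfied.
8. 11 = 7×1 + 4, so 7 does not divide 11 — violated.

Violated: 6 and 8.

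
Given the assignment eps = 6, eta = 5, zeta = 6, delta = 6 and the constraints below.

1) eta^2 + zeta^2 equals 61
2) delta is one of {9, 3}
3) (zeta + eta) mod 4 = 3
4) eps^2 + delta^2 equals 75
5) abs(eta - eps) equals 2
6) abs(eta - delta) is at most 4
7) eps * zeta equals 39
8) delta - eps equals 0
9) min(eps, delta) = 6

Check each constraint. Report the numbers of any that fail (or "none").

1) eta^2 + zeta^2 = 5^2 + 6^2 = 25 + 36 = 61 — holds.
2) delta = 6 is not in {9, 3} — does not hold.
3) zeta + eta = 11; 11 mod 4 = 3 — holds.
4) eps^2 + delta^2 = 6^2 + 6^2 = 36 + 36 = 72, not 75 — does not hold.
5) abs(5 - 6) = 1, not 2 — does not hold.
6) abs(5 - 6) = 1; 1 ≤ 4 — holds.
7) eps * zeta = 6 * 6 = 36, not 39 — does not hold.
8) delta - eps = 6 - 6 = 0 — holds.
9) min(6, 6) = 6 — holds.

Constraints 2, 4, 5, 7 are violated.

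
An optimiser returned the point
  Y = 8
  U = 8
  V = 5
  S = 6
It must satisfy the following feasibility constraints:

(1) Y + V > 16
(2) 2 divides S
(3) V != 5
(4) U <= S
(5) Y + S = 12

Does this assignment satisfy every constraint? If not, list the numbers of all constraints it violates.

(1) Y + V = 8 + 5 = 13; 13 ≤ 16, bound 16 not met  ✘
(2) 6 / 2 = 3, so 2 divides 6  ✔
(3) V = 5, but 5 is required to differ  ✘
(4) U = 8, S = 6; 8 > 6 (want ≤)  ✘
(5) Y + S = 8 + 6 = 14, not 12  ✘

Violated: 1, 3, 4, and 5.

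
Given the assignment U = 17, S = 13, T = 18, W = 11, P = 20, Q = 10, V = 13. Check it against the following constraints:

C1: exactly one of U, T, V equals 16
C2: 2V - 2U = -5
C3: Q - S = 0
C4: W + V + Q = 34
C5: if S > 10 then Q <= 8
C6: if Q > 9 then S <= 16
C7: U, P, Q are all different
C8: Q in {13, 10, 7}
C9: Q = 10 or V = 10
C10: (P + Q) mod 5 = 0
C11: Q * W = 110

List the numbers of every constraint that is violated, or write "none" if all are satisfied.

C1: U=17, T=18, V=13; 0 of them equal 16, not exactly one  ✘
C2: 2V - 2U = 2(13) - 2(17) = -8, not -5  ✘
C3: Q - S = 10 - 13 = -3, not 0  ✘
C4: W + V + Q = 11 + 13 + 10 = 34  ✔
C5: S = 13 > 10, so we need Q ≤ 8; but Q = 10 > 8  ✘
C6: Q = 10 > 9, so we need S ≤ 16; S = 13 ≤ 16  ✔
C7: values 17, 20, 10 are pairwise distinct  ✔
C8: Q = 10 is in {13, 10, 7}  ✔
C9: Q = 10 = 10 (first disjunct)  ✔
C10: P + Q = 30; 30 mod 5 = 0  ✔
C11: Q * W = 10 * 11 = 110  ✔

Constraints 1, 2, 3, and 5 are violated.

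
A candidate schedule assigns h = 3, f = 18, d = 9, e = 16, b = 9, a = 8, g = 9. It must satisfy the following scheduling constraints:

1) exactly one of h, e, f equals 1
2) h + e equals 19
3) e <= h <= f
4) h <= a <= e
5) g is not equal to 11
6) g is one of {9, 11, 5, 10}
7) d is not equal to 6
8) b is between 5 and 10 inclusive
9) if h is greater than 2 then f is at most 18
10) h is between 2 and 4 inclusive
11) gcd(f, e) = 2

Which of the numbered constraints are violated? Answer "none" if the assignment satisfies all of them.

Constraints 1 and 3 are violated.

1) h=3, e=16, f=18; 0 of them equal 1, not exactly one — does not hold.
2) h + e = 3 + 16 = 19 — holds.
3) values 16, 3, 18; e = 16 is not <= h = 3 — does not hold.
4) values 3 <= 8 <= 16 — holds.
5) g = 9, and 9 ≠ 11 — holds.
6) g = 9 is in {9, 11, 5, 10} — holds.
7) d = 9, and 9 ≠ 6 — holds.
8) b = 9 lies in [5, 10] — holds.
9) h = 3 > 2, so we need f ≤ 18; f = 18 ≤ 18 — holds.
10) h = 3 lies in [2, 4] — holds.
11) gcd(18, 16) = 2 — holds.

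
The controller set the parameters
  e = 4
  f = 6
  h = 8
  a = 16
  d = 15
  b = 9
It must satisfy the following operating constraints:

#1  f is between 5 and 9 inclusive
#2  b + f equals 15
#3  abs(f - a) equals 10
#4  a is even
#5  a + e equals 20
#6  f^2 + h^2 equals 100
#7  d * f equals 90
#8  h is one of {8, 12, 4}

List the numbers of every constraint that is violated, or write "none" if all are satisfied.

No violations.

#1 f = 6 lies in [5, 9] — holds.
#2 b + f = 9 + 6 = 15 — holds.
#3 abs(6 - 16) = 10 — holds.
#4 a = 16 is even — holds.
#5 a + e = 16 + 4 = 20 — holds.
#6 f^2 + h^2 = 6^2 + 8^2 = 36 + 64 = 100 — holds.
#7 d * f = 15 * 6 = 90 — holds.
#8 h = 8 is in {8, 12, 4} — holds.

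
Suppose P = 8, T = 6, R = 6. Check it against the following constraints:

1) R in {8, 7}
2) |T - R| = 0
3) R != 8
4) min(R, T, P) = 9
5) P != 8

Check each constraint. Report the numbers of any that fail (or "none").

Constraints 1, 4, and 5 are violated.

1) R = 6 is not in {8, 7} — fails.
2) |6 - 6| = 0 — holds.
3) R = 6, and 6 ≠ 8 — holds.
4) min(6, 6, 8) = 6, not 9 — fails.
5) P = 8, but 8 is required to differ — fails.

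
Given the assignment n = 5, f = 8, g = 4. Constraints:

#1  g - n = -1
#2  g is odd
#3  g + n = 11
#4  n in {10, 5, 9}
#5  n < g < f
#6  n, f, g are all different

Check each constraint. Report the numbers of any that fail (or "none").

The assignment fails constraints 2, 3, 5.

#1 g - n = 4 - 5 = -1  ✓
#2 g = 4 is even  ✗
#3 g + n = 4 + 5 = 9, not 11  ✗
#4 n = 5 is in {10, 5, 9}  ✓
#5 values 5, 4, 8; n = 5 is not < g = 4  ✗
#6 values 5, 8, 4 are pairwise distinct  ✓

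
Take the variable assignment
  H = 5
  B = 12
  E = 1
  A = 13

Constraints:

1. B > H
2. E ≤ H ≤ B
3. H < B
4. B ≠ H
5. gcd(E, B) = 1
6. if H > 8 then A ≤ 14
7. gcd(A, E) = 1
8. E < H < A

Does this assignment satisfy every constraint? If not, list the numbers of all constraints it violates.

None — every constraint holds.

1. B = 12, H = 5; 12 > 5 — holds.
2. values 1 ≤ 5 ≤ 12 — holds.
3. H = 5, B = 12; 5 < 12 — holds.
4. B = 12, H = 5; distinct — holds.
5. gcd(1, 12) = 1 — holds.
6. H = 5, not > 8; antecedent false, conditional vacuously true — holds.
7. gcd(13, 1) = 1 — holds.
8. values 1 < 5 < 13 — holds.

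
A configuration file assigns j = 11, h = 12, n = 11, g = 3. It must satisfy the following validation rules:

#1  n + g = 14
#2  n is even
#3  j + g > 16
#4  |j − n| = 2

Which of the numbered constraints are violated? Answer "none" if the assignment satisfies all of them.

Constraints 2, 3, and 4 are violated.

#1 n + g = 11 + 3 = 14  holds
#2 n = 11 is odd  fails
#3 j + g = 11 + 3 = 14; 14 ≤ 16, bound 16 not met  fails
#4 |11 − 11| = 0, not 2  fails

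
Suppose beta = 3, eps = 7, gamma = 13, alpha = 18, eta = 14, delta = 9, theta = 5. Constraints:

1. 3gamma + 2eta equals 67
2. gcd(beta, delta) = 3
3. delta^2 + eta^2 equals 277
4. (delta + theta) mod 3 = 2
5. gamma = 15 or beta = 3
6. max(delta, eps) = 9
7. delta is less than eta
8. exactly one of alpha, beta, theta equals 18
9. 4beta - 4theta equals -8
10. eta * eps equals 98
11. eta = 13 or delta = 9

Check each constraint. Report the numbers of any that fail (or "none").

1. 3gamma + 2eta = 3(13) + 2(14) = 67  yes
2. gcd(3, 9) = 3  yes
3. delta^2 + eta^2 = 9^2 + 14^2 = 81 + 196 = 277  yes
4. delta + theta = 14; 14 mod 3 = 2  yes
5. gamma = 13 ≠ 15, but beta = 3 = 3 (second disjunct)  yes
6. max(9, 7) = 9  yes
7. delta = 9, eta = 14; 9 < 14  yes
8. alpha=18, beta=3, theta=5; 1 of them equals 18  yes
9. 4beta - 4theta = 4(3) - 4(5) = -8  yes
10. eta * eps = 14 * 7 = 98  yes
11. eta = 14 ≠ 13, but delta = 9 = 9 (second disjunct)  yes

The assignment satisfies every constraint.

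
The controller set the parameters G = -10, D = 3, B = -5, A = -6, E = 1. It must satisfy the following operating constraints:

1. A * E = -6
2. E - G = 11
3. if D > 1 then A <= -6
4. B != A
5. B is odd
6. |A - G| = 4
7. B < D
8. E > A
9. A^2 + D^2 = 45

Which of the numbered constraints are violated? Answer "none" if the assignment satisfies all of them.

No violations.

1. A * E = -6 * 1 = -6 — satisfied.
2. E - G = 1 - (-10) = 11 — satisfied.
3. D = 3 > 1, so we need A ≤ -6; A = -6 ≤ -6 — satisfied.
4. B = -5, A = -6; distinct — satisfied.
5. B = -5 is odd — satisfied.
6. |-6 - (-10)| = 4 — satisfied.
7. B = -5, D = 3; -5 < 3 — satisfied.
8. E = 1, A = -6; 1 > -6 — satisfied.
9. A^2 + D^2 = (-6)^2 + 3^2 = 36 + 9 = 45 — satisfied.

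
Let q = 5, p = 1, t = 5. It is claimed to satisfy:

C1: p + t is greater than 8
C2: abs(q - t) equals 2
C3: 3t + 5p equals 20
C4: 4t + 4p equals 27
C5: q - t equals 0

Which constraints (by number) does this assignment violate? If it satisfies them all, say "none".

The assignment fails constraints 1, 2, 4.

C1: p + t = 1 + 5 = 6; 6 ≤ 8, bound 8 not met — violated.
C2: abs(5 - 5) = 0, not 2 — violated.
C3: 3t + 5p = 3(5) + 5(1) = 20 — OK.
C4: 4t + 4p = 4(5) + 4(1) = 24, not 27 — violated.
C5: q - t = 5 - 5 = 0 — OK.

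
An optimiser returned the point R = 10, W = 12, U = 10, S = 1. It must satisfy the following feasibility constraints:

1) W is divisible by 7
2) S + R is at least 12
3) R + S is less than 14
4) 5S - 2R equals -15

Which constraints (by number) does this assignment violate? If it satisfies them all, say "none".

1) 12 = 7*1 + 5, so 7 does not divide 12  ✘
2) S + R = 1 + 10 = 11; 11 < 12, bound 12 not met  ✘
3) R + S = 10 + 1 = 11; 11 < 14  ✔
4) 5S - 2R = 5(1) - 2(10) = -15  ✔

Constraints 1 and 2 are violated.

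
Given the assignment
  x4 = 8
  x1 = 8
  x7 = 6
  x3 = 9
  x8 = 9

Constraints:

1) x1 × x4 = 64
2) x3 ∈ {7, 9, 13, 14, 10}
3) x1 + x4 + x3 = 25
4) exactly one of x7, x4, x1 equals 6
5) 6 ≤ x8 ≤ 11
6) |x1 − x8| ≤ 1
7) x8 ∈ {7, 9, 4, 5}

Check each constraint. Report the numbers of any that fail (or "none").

No violations.

1) x1 × x4 = 8 × 8 = 64 — satisfied.
2) x3 = 9 is in {7, 9, 13, 14, 10} — satisfied.
3) x1 + x4 + x3 = 8 + 8 + 9 = 25 — satisfied.
4) x7=6, x4=8, x1=8; 1 of them equals 6 — satisfied.
5) x8 = 9 lies in [6, 11] — satisfied.
6) |8 − 9| = 1; 1 ≤ 1 — satisfied.
7) x8 = 9 is in {7, 9, 4, 5} — satisfied.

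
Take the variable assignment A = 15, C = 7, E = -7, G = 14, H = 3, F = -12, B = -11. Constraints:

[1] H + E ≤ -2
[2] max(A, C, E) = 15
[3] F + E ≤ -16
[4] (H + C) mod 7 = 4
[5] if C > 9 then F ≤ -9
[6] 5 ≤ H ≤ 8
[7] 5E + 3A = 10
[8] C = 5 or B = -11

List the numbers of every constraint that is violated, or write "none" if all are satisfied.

[1] H + E = 3 + (-7) = -4; -4 ≤ -2  yes
[2] max(15, 7, -7) = 15  yes
[3] F + E = -12 + (-7) = -19; -19 ≤ -16  yes
[4] H + C = 10; 10 mod 7 = 3, not 4  no
[5] C = 7, not > 9; antecedent false, conditional vacuously true  yes
[6] H = 3 is outside [5, 8]  no
[7] 5E + 3A = 5(-7) + 3(15) = 10  yes
[8] C = 7 ≠ 5, but B = -11 = -11 (second disjunct)  yes

The assignment fails constraints 4 and 6.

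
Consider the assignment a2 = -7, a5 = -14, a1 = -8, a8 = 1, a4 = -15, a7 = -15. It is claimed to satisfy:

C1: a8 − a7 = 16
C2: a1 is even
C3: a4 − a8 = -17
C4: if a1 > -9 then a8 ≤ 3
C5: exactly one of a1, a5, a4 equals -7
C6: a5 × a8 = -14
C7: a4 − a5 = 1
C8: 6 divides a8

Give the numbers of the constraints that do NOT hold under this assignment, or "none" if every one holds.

Violated: 3, 5, 7, and 8.

C1: a8 − a7 = 1 − (-15) = 16 — OK.
C2: a1 = -8 is even — OK.
C3: a4 − a8 = -15 − 1 = -16, not -17 — violated.
C4: a1 = -8 > -9, so we need a8 ≤ 3; a8 = 1 ≤ 3 — OK.
C5: a1=-8, a5=-14, a4=-15; 0 of them equal -7, not exactly one — violated.
C6: a5 × a8 = -14 × 1 = -14 — OK.
C7: a4 − a5 = -15 − (-14) = -1, not 1 — violated.
C8: 1 = 6×0 + 1, so 6 does not divide 1 — violated.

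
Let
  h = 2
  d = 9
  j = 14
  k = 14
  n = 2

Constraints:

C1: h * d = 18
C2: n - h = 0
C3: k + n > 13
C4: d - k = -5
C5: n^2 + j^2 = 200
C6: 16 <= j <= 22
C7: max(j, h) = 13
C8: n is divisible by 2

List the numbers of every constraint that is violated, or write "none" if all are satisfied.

Constraints 6 and 7 are violated.

C1: h * d = 2 * 9 = 18 — satisfied.
C2: n - h = 2 - 2 = 0 — satisfied.
C3: k + n = 14 + 2 = 16; 16 > 13 — satisfied.
C4: d - k = 9 - 14 = -5 — satisfied.
C5: n^2 + j^2 = 2^2 + 14^2 = 4 + 196 = 200 — satisfied.
C6: j = 14 is outside [16, 22] — violated.
C7: max(14, 2) = 14, not 13 — violated.
C8: 2 / 2 = 1, so 2 divides 2 — satisfied.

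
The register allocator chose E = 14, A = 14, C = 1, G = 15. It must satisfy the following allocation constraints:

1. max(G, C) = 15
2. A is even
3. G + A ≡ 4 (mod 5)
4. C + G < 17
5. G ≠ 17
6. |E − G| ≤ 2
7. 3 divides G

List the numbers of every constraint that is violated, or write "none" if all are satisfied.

1. max(15, 1) = 15 — OK.
2. A = 14 is even — OK.
3. G + A = 29; 29 mod 5 = 4 — OK.
4. C + G = 1 + 15 = 16; 16 < 17 — OK.
5. G = 15, and 15 ≠ 17 — OK.
6. |14 − 15| = 1; 1 ≤ 2 — OK.
7. 15 / 3 = 5, so 3 divides 15 — OK.

All constraints are satisfied.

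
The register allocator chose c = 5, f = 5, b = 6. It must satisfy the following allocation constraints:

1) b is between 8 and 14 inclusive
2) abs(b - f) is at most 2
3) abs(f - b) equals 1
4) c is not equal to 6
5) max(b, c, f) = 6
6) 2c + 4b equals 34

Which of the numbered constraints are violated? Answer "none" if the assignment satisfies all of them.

Constraint 1 does not hold.

1) b = 6 is outside [8, 14]  FAIL
2) abs(6 - 5) = 1; 1 ≤ 2  OK
3) abs(5 - 6) = 1  OK
4) c = 5, and 5 ≠ 6  OK
5) max(6, 5, 5) = 6  OK
6) 2c + 4b = 2(5) + 4(6) = 34  OK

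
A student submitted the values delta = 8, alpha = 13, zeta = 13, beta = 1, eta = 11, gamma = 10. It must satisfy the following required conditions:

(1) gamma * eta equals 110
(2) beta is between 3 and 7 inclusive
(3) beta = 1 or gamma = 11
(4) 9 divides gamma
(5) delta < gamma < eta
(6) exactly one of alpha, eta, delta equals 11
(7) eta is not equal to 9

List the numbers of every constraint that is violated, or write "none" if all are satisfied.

Violated: 2 and 4.

(1) gamma * eta = 10 * 11 = 110  ✓
(2) beta = 1 is outside [3, 7]  ✗
(3) beta = 1 = 1 (first disjunct)  ✓
(4) 10 = 9*1 + 1, so 9 does not divide 10  ✗
(5) values 8 < 10 < 11  ✓
(6) alpha=13, eta=11, delta=8; 1 of them equals 11  ✓
(7) eta = 11, and 11 ≠ 9  ✓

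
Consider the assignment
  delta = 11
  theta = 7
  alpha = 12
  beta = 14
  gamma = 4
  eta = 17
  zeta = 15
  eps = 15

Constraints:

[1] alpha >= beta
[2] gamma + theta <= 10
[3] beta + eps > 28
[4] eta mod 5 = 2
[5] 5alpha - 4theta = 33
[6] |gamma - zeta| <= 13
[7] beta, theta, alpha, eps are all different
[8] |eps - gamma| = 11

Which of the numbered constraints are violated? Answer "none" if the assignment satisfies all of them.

No — constraints 1, 2, 5 are not satisfied.

[1] alpha = 12, beta = 14; 12 < 14 (want ≥)  fails
[2] gamma + theta = 4 + 7 = 11; 11 > 10, bound 10 not met  fails
[3] beta + eps = 14 + 15 = 29; 29 > 28  holds
[4] 17 mod 5 = 2  holds
[5] 5alpha - 4theta = 5(12) - 4(7) = 32, not 33  fails
[6] |4 - 15| = 11; 11 ≤ 13  holds
[7] values 14, 7, 12, 15 are pairwise distinct  holds
[8] |15 - 4| = 11  holds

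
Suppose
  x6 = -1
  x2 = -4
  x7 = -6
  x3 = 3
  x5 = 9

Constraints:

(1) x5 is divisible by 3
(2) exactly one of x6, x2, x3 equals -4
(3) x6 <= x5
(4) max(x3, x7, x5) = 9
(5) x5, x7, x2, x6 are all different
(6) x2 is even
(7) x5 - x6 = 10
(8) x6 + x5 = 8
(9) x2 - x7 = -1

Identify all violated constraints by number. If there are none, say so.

The assignment fails constraint 9.

(1) 9 / 3 = 3, so 3 divides 9  true
(2) x6=-1, x2=-4, x3=3; 1 of them equals -4  true
(3) x6 = -1, x5 = 9; -1 ≤ 9  true
(4) max(3, -6, 9) = 9  true
(5) values 9, -6, -4, -1 are pairwise distinct  true
(6) x2 = -4 is even  true
(7) x5 - x6 = 9 - (-1) = 10  true
(8) x6 + x5 = -1 + 9 = 8  true
(9) x2 - x7 = -4 - (-6) = 2, not -1  false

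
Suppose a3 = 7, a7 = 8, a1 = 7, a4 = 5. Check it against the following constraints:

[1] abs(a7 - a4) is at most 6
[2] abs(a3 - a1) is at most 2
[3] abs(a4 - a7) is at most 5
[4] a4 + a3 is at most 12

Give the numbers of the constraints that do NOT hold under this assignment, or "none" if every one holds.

Yes — all constraints hold.

[1] abs(8 - 5) = 3; 3 ≤ 6 — holds.
[2] abs(7 - 7) = 0; 0 ≤ 2 — holds.
[3] abs(5 - 8) = 3; 3 ≤ 5 — holds.
[4] a4 + a3 = 5 + 7 = 12; 12 ≤ 12 — holds.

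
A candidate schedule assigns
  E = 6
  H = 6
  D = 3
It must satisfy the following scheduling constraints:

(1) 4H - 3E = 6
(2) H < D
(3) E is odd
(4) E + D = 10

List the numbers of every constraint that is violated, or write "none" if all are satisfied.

Violated: 2, 3, and 4.

(1) 4H - 3E = 4(6) - 3(6) = 6  true
(2) H = 6, D = 3; 6 ≥ 3 (want <)  false
(3) E = 6 is even  false
(4) E + D = 6 + 3 = 9, not 10  false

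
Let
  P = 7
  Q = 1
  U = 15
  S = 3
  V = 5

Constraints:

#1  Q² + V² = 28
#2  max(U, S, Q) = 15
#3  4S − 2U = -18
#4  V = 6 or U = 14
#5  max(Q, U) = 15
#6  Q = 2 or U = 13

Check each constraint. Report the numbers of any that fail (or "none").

#1 Q² + V² = 1² + 5² = 1 + 25 = 26, not 28  ✘
#2 max(15, 3, 1) = 15  ✔
#3 4S − 2U = 4(3) − 2(15) = -18  ✔
#4 V = 5 ≠ 6 and U = 15 ≠ 14; both disjuncts false  ✘
#5 max(1, 15) = 15  ✔
#6 Q = 1 ≠ 2 and U = 15 ≠ 13; both disjuncts false  ✘

Constraints 1, 4, and 6 do not hold.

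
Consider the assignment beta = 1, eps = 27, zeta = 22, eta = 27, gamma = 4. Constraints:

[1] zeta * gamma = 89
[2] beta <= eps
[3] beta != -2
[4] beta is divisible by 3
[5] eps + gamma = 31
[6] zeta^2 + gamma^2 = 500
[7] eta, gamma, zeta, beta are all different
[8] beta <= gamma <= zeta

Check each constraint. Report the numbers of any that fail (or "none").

The assignment fails constraints 1, 4.

[1] zeta * gamma = 22 * 4 = 88, not 89  fails
[2] beta = 1, eps = 27; 1 ≤ 27  holds
[3] beta = 1, and 1 ≠ -2  holds
[4] 1 = 3*0 + 1, so 3 does not divide 1  fails
[5] eps + gamma = 27 + 4 = 31  holds
[6] zeta^2 + gamma^2 = 22^2 + 4^2 = 484 + 16 = 500  holds
[7] values 27, 4, 22, 1 are pairwise distinct  holds
[8] values 1 <= 4 <= 22  holds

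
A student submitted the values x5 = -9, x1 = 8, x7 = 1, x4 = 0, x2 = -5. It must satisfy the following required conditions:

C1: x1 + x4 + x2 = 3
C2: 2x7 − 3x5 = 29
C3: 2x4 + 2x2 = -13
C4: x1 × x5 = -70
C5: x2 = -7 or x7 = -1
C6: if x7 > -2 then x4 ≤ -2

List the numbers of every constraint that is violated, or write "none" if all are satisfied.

The assignment fails constraints 3, 4, 5, 6.

C1: x1 + x4 + x2 = 8 + 0 + (-5) = 3  true
C2: 2x7 − 3x5 = 2(1) − 3(-9) = 29  true
C3: 2x4 + 2x2 = 2(0) + 2(-5) = -10, not -13  false
C4: x1 × x5 = 8 × (-9) = -72, not -70  false
C5: x2 = -5 ≠ -7 and x7 = 1 ≠ -1; both disjuncts false  false
C6: x7 = 1 > -2, so we need x4 ≤ -2; but x4 = 0 > -2  false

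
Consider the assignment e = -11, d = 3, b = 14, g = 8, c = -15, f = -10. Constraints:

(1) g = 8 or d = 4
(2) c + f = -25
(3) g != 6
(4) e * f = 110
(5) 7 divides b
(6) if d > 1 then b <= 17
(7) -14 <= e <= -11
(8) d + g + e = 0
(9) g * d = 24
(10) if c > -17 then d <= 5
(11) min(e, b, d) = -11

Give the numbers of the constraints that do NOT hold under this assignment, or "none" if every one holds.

(1) g = 8 = 8 (first disjunct)  holds
(2) c + f = -15 + (-10) = -25  holds
(3) g = 8, and 8 ≠ 6  holds
(4) e * f = -11 * (-10) = 110  holds
(5) 14 / 7 = 2, so 7 divides 14  holds
(6) d = 3 > 1, so we need b ≤ 17; b = 14 ≤ 17  holds
(7) e = -11 lies in [-14, -11]  holds
(8) d + g + e = 3 + 8 + (-11) = 0  holds
(9) g * d = 8 * 3 = 24  holds
(10) c = -15 > -17, so we need d ≤ 5; d = 3 ≤ 5  holds
(11) min(-11, 14, 3) = -11  holds

No violations.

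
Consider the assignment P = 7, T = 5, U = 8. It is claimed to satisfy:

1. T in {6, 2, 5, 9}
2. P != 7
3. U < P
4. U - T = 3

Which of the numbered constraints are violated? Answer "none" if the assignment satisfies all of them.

1. T = 5 is in {6, 2, 5, 9}  ✔
2. P = 7, but 7 is required to differ  ✘
3. U = 8, P = 7; 8 ≥ 7 (want <)  ✘
4. U - T = 8 - 5 = 3  ✔

Constraints 2 and 3 do not hold.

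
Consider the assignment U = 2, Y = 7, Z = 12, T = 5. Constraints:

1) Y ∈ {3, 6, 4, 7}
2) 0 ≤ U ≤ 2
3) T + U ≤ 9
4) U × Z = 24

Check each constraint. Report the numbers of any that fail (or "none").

1) Y = 7 is in {3, 6, 4, 7} — satisfied.
2) U = 2 lies in [0, 2] — satisfied.
3) T + U = 5 + 2 = 7; 7 ≤ 9 — satisfied.
4) U × Z = 2 × 12 = 24 — satisfied.

No violations.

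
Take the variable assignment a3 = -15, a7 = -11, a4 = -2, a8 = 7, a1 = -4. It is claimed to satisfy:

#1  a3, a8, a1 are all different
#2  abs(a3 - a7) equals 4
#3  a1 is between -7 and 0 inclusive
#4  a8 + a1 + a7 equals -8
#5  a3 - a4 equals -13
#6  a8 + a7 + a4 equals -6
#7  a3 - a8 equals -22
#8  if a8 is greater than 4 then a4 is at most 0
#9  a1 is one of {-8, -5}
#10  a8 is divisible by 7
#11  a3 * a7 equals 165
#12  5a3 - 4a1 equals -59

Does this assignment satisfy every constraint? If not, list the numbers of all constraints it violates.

No — constraint 9 is not satisfied.

#1 values -15, 7, -4 are pairwise distinct  OK
#2 abs(-15 - (-11)) = 4  OK
#3 a1 = -4 lies in [-7, 0]  OK
#4 a8 + a1 + a7 = 7 + (-4) + (-11) = -8  OK
#5 a3 - a4 = -15 - (-2) = -13  OK
#6 a8 + a7 + a4 = 7 + (-11) + (-2) = -6  OK
#7 a3 - a8 = -15 - 7 = -22  OK
#8 a8 = 7 > 4, so we need a4 ≤ 0; a4 = -2 ≤ 0  OK
#9 a1 = -4 is not in {-8, -5}  FAIL
#10 7 / 7 = 1, so 7 divides 7  OK
#11 a3 * a7 = -15 * (-11) = 165  OK
#12 5a3 - 4a1 = 5(-15) - 4(-4) = -59  OK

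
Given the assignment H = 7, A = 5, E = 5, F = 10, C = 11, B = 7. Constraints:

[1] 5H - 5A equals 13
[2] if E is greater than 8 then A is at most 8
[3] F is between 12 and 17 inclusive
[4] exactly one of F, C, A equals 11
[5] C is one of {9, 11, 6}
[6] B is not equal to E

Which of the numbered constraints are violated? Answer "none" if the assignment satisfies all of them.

The assignment fails constraints 1, 3.

[1] 5H - 5A = 5(7) - 5(5) = 10, not 13  ✘
[2] E = 5, not > 8; antecedent false, conditional vacuously true  ✔
[3] F = 10 is outside [12, 17]  ✘
[4] F=10, C=11, A=5; 1 of them equals 11  ✔
[5] C = 11 is in {9, 11, 6}  ✔
[6] B = 7, E = 5; distinct  ✔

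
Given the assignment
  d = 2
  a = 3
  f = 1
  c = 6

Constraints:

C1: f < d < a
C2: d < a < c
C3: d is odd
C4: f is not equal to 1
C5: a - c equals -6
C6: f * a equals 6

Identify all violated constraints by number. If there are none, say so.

Constraints 3, 4, 5, and 6 are violated.

C1: values 1 < 2 < 3 — satisfied.
C2: values 2 < 3 < 6 — satisfied.
C3: d = 2 is even — violated.
C4: f = 1, but 1 is required to differ — violated.
C5: a - c = 3 - 6 = -3, not -6 — violated.
C6: f * a = 1 * 3 = 3, not 6 — violated.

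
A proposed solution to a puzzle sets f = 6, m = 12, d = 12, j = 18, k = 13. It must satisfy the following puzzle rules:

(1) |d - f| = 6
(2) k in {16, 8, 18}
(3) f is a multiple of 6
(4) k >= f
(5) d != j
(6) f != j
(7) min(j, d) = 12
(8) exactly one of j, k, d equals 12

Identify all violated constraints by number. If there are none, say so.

(1) |12 - 6| = 6 — holds.
(2) k = 13 is not in {16, 8, 18} — does not hold.
(3) 6 / 6 = 1, so 6 divides 6 — holds.
(4) k = 13, f = 6; 13 ≥ 6 — holds.
(5) d = 12, j = 18; distinct — holds.
(6) f = 6, j = 18; distinct — holds.
(7) min(18, 12) = 12 — holds.
(8) j=18, k=13, d=12; 1 of them equals 12 — holds.

The assignment fails constraint 2.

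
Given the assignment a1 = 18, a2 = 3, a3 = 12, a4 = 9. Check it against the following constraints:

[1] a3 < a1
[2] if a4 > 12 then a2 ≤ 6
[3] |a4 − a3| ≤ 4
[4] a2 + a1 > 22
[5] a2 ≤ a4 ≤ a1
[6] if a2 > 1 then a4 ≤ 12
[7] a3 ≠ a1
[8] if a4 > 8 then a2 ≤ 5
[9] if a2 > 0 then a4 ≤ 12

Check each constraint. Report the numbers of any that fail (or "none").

[1] a3 = 12, a1 = 18; 12 < 18  OK
[2] a4 = 9, not > 12; antecedent false, conditional vacuously true  OK
[3] |9 − 12| = 3; 3 ≤ 4  OK
[4] a2 + a1 = 3 + 18 = 21; 21 ≤ 22, bound 22 not met  FAIL
[5] values 3 ≤ 9 ≤ 18  OK
[6] a2 = 3 > 1, so we need a4 ≤ 12; a4 = 9 ≤ 12  OK
[7] a3 = 12, a1 = 18; distinct  OK
[8] a4 = 9 > 8, so we need a2 ≤ 5; a2 = 3 ≤ 5  OK
[9] a2 = 3 > 0, so we need a4 ≤ 12; a4 = 9 ≤ 12  OK

No — constraint 4 is not satisfied.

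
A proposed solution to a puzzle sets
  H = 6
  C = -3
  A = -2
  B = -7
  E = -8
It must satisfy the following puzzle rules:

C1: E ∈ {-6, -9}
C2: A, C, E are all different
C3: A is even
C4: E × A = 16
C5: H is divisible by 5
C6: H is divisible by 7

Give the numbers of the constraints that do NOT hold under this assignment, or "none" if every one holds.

C1: E = -8 is not in {-6, -9}  ✗
C2: values -2, -3, -8 are pairwise distinct  ✓
C3: A = -2 is even  ✓
C4: E × A = -8 × (-2) = 16  ✓
C5: 6 = 5×1 + 1, so 5 does not divide 6  ✗
C6: 6 = 7×0 + 6, so 7 does not divide 6  ✗

The assignment fails constraints 1, 5, 6.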